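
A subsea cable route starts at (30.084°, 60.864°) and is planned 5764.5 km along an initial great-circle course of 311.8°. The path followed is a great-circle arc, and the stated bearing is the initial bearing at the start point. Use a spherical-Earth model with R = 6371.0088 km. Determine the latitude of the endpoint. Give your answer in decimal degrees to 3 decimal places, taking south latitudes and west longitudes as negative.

The arc subtends δ = 5764.5/6371.0088 = 0.904802 rad at the centre.
Start latitude φ₁ = 0.525065 rad; initial bearing θ = 5.441937 rad.
Applying the spherical law of cosines for sides, sin φ₂ = sin φ₁ cos δ + cos φ₁ sin δ cos θ = 0.763201, so φ₂ = 49.747°.
For the longitude increment, Δλ = atan2( sin θ sin δ cos φ₁, cos δ − sin φ₁ sin φ₂ ) = atan2(-0.507208, 0.235272) = -65.115°.
λ₂ = 60.864° + -65.115° = -4.251°.

latitude 49.747°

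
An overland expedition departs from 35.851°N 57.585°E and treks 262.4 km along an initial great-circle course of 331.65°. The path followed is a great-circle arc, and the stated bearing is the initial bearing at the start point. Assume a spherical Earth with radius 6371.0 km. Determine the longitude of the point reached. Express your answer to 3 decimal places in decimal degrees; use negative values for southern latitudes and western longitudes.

δ = 262.4/6371 = 0.041187 rad (2.3598°).
Start latitude φ₁ = 0.625718 rad; initial bearing θ = 5.788384 rad.
Destination latitude: φ₂ = arcsin( sin φ₁ cos δ + cos φ₁ sin δ cos θ ) = arcsin(0.614554) = 37.920°.
Then Δλ = atan2(-0.015848, 0.639220) = -0.024787 rad, from sin θ sin δ cos φ₁ over cos δ − sin φ₁ sin φ₂.
λ₂ = λ₁ + Δλ = 56.165°.

longitude 56.165°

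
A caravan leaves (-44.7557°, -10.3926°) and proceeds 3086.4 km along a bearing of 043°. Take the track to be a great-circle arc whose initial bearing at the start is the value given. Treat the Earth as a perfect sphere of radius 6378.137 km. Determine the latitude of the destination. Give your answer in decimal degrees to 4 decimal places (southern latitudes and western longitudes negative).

δ = 3086.4/6378.137 = 0.483903 rad (27.7256°).
Start latitude φ₁ = -0.781134 rad; initial bearing θ = 0.750492 rad.
Applying the spherical law of cosines for sides, sin φ₂ = sin φ₁ cos δ + cos φ₁ sin δ cos θ = -0.381627, so φ₂ = -22.4345°.
For the longitude increment, Δλ = atan2( sin θ sin δ cos φ₁, cos δ − sin φ₁ sin φ₂ ) = atan2(0.225313, 0.616488) = 20.0763°.
Hence λ₂ = -10.3926° + 20.0763° = 9.6837°.

latitude -22.4345°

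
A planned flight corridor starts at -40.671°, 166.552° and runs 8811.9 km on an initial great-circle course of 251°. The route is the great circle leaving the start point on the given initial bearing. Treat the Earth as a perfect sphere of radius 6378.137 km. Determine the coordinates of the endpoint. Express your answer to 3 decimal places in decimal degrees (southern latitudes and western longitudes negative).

latitude -21.414°, longitude 72.503°

The arc subtends δ = 8811.9/6378.137 = 1.381579 rad at the centre.
Converting: φ₁ = -0.709843 rad, θ = 4.380776 rad.
sin φ₂ = sin φ₁ cos δ + cos φ₁ sin δ cos θ = (-0.651715)(0.188090) + (0.758464)(0.982152)(-0.325568) = -0.365106
φ₂ = asin(-0.365106) = -0.373746 rad = -21.414°.
Δλ = atan2( sin θ sin δ cos φ₁ , cos δ − sin φ₁ sin φ₂ ) = atan2(-0.704342, -0.049854) = -1.641460 rad = -94.049°.
Hence λ₂ = 166.552° + -94.049° = 72.503°.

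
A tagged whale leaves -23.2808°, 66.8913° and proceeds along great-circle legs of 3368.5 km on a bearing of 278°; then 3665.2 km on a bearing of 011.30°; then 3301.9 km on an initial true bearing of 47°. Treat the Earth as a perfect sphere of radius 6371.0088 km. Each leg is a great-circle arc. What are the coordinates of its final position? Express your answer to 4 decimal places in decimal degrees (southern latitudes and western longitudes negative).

Apply the spherical direct solution leg by leg, carrying full precision between legs.
Leg 1: from (-23.2808°, 66.8913°), δ = 3368.5/6371.0088 = 0.528723 rad, θ = 278° → φ = -16.0682°, λ = 35.5704°.
Leg 2: from (-16.0682°, 35.5704°), δ = 3665.2/6371.0088 = 0.575294 rad, θ = 11.3° → φ = 16.2878°, λ = 41.9473°.
Leg 3: from (16.2878°, 41.9473°), δ = 3301.9/6371.0088 = 0.518270 rad, θ = 47° → φ = 34.6052°, λ = 68.0620°.

latitude 34.6052°, longitude 68.0620°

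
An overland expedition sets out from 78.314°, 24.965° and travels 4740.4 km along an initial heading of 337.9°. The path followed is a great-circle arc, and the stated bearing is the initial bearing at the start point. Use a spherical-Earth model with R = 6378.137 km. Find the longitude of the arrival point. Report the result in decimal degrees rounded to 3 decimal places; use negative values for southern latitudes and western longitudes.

δ = 4740.4/6378.137 = 0.743226 rad (42.5837°).
Start latitude φ₁ = 1.366837 rad; initial bearing θ = 5.897468 rad.
Applying the spherical law of cosines for sides, sin φ₂ = sin φ₁ cos δ + cos φ₁ sin δ cos θ = 0.848015, so φ₂ = 57.996°.
Δλ = atan2( sin θ sin δ cos φ₁ , cos δ − sin φ₁ sin φ₂ ) = atan2(-0.051564, -0.094149) = -2.640525 rad = -151.291°.
λ₂ = λ₁ + Δλ = -126.326°.

longitude -126.326°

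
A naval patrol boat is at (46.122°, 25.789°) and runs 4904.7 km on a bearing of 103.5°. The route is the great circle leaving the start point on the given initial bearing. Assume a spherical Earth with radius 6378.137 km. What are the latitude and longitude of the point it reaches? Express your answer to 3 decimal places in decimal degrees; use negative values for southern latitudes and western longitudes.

Angular distance δ = d/R = 4904.7 / 6378.137 = 0.768986 rad.
Start latitude φ₁ = 0.804981 rad; initial bearing θ = 1.806416 rad.
sin φ₂ = sin φ₁ cos δ + cos φ₁ sin δ cos θ = (0.720817)(0.718616) + (0.693125)(0.695407)(-0.233445) = 0.405469
φ₂ = asin(0.405469) = 0.417492 rad = 23.921°.
For the longitude increment, Δλ = atan2( sin θ sin δ cos φ₁, cos δ − sin φ₁ sin φ₂ ) = atan2(0.468686, 0.426347) = 47.708°.
λ₂ = λ₁ + Δλ = 73.497°.

latitude 23.921°, longitude 73.497°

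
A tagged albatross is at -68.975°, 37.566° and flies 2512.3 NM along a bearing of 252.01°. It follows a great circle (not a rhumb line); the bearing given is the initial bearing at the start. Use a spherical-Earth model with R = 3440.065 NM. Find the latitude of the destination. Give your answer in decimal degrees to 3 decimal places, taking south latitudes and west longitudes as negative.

latitude -50.290°

Angular distance δ = d/R = 2512.3 / 3440.065 = 0.730306 rad.
Start latitude φ₁ = -1.203841 rad; initial bearing θ = 4.398404 rad.
sin φ₂ = sin φ₁ cos δ + cos φ₁ sin δ cos θ = (-0.933424)(0.744970) + (0.358775)(0.667098)(-0.308851) = -0.769293
φ₂ = asin(-0.769293) = -0.877734 rad = -50.290°.
Then Δλ = atan2(-0.227637, 0.026894) = -1.453198 rad, from sin θ sin δ cos φ₁ over cos δ − sin φ₁ sin φ₂.
Hence λ₂ = 37.566° + -83.262° = -45.696°.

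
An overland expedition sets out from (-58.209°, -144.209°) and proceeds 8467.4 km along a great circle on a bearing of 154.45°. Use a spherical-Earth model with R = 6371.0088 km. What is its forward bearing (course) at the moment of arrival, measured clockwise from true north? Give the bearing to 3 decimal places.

δ = 8467.4/6371.0088 = 1.329052 rad (76.1491°).
Start latitude φ₁ = -1.015939 rad; initial bearing θ = 2.695661 rad.
Destination latitude: φ₂ = arcsin( sin φ₁ cos δ + cos φ₁ sin δ cos θ ) = arcsin(-0.664964) = -41.680°.
For the longitude increment, Δλ = atan2( sin θ sin δ cos φ₁, cos δ − sin φ₁ sin φ₂ ) = atan2(0.220611, -0.325807) = 145.897°.
Hence λ₂ = -144.209° + 145.897° = 1.688°.
The forward bearing on arrival equals the back-azimuth from the destination plus 180°.
Back-azimuth from P₂ (-41.680°, 1.688°) to P₁ (-58.209°, -144.209°), with Δλ' = λ₁ − λ₂ = -145.897°: atan2( sin Δλ' cos φ₁ , cos φ₂ sin φ₁ − sin φ₂ cos φ₁ cos Δλ' ) = 197.712°.
Final bearing = (197.712° + 180°) mod 360° = 17.712°.

final bearing 17.712°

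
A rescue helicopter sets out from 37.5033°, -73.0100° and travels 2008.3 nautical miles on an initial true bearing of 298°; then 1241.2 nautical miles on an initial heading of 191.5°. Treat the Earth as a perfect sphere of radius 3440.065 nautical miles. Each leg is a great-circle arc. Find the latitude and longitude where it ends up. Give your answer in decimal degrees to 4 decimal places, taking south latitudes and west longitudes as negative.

Apply the spherical direct solution leg by leg, carrying full precision between legs.
Leg 1: from (37.5033°, -73.0100°), δ = 2008.3/3440.065 = 0.583797 rad, θ = 298° → φ = 45.5009°, λ = -116.9864°.
Leg 2: from (45.5009°, -116.9864°), δ = 1241.2/3440.065 = 0.360807 rad, θ = 191.5° → φ = 25.1422°, λ = -121.4456°.

latitude 25.1422°, longitude -121.4456°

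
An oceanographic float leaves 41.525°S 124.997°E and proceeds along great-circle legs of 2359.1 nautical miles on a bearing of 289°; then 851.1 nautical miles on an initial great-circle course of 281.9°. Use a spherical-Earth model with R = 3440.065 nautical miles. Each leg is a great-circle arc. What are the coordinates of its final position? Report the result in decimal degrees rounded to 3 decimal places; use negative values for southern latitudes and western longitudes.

latitude -17.497°, longitude 70.544°

Apply the spherical direct solution leg by leg, carrying full precision between legs.
Leg 1: from (-41.525°, 124.997°), δ = 2359.1/3440.065 = 0.685772 rad, θ = 289° → φ = -21.022°, λ = 85.096°.
Leg 2: from (-21.022°, 85.096°), δ = 851.1/3440.065 = 0.247408 rad, θ = 281.9° → φ = -17.497°, λ = 70.544°.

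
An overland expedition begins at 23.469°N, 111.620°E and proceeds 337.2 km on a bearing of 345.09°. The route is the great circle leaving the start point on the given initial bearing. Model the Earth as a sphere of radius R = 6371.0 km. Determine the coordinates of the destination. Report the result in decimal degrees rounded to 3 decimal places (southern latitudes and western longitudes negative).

Central angle δ = d/R = 0.052927 rad.
Start latitude φ₁ = 0.409611 rad; initial bearing θ = 6.022957 rad.
sin φ₂ = sin φ₁ cos δ + cos φ₁ sin δ cos θ = (0.398253)(0.998600) + (0.917276)(0.052903)(0.966331) = 0.444588
φ₂ = asin(0.444588) = 0.460714 rad = 26.397°.
For the longitude increment, Δλ = atan2( sin θ sin δ cos φ₁, cos δ − sin φ₁ sin φ₂ ) = atan2(-0.012486, 0.821541) = -0.871°.
λ₂ = 111.620° + -0.871° = 110.749°.

latitude 26.397°, longitude 110.749°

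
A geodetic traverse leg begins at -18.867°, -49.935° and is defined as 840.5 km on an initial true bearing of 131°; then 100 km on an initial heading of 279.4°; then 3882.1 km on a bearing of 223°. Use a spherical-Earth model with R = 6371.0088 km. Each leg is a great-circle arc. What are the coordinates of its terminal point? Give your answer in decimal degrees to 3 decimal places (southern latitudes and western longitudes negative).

Apply the spherical direct solution leg by leg, carrying full precision between legs.
Leg 1: from (-18.867°, -49.935°), δ = 840.5/6371.0088 = 0.131926 rad, θ = 131° → φ = -23.717°, λ = -43.710°.
Leg 2: from (-23.717°, -43.710°), δ = 100/6371.0088 = 0.015696 rad, θ = 279.4° → φ = -23.568°, λ = -44.678°.
Leg 3: from (-23.568°, -44.678°), δ = 3882.1/6371.0088 = 0.609338 rad, θ = 223° → φ = -45.360°, λ = -78.423°.

latitude -45.360°, longitude -78.423°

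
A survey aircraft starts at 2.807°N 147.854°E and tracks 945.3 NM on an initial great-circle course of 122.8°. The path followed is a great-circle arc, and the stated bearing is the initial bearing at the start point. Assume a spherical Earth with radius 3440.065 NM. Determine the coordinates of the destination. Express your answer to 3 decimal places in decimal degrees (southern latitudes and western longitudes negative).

latitude -5.721°, longitude 161.106°

δ = 945.3/3440.065 = 0.274791 rad (15.7444°).
Start latitude φ₁ = 0.048991 rad; initial bearing θ = 2.143264 rad.
Applying the spherical law of cosines for sides, sin φ₂ = sin φ₁ cos δ + cos φ₁ sin δ cos θ = -0.099680, so φ₂ = -5.721°.
Then Δλ = atan2(0.227811, 0.967363) = 0.231283 rad, from sin θ sin δ cos φ₁ over cos δ − sin φ₁ sin φ₂.
Hence λ₂ = 147.854° + 13.252° = 161.106°.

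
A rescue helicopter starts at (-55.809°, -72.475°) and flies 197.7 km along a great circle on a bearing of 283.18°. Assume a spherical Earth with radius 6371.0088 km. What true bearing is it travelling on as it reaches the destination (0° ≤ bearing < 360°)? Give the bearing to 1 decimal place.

The arc subtends δ = 197.7/6371.0088 = 0.031031 rad at the centre.
Converting: φ₁ = -0.974051 rad, θ = 4.942423 rad.
Destination latitude: φ₂ = arcsin( sin φ₁ cos δ + cos φ₁ sin δ cos θ ) = arcsin(-0.822795) = -55.366°.
Then Δλ = atan2(-0.016976, 0.318928) = -0.053178 rad, from sin θ sin δ cos φ₁ over cos δ − sin φ₁ sin φ₂.
λ₂ = -72.475° + -3.047° = -75.522°.
The forward bearing on arrival equals the back-azimuth from the destination plus 180°.
Back-azimuth from P₂ (-55.4°, -75.5°) to P₁ (-55.8°, -72.5°), with Δλ' = λ₁ − λ₂ = 3.0°: atan2( sin Δλ' cos φ₁ , cos φ₂ sin φ₁ − sin φ₂ cos φ₁ cos Δλ' ) = 105.7°.
Final bearing = (105.7° + 180°) mod 360° = 285.7°.

final bearing 285.7°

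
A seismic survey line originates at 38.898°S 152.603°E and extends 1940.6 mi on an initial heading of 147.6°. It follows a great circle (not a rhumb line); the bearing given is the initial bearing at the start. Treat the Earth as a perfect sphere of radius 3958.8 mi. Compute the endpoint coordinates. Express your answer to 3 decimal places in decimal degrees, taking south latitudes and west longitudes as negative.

Central angle δ = d/R = 0.490199 rad.
Converting: φ₁ = -0.678898 rad, θ = 2.576106 rad.
Destination latitude: φ₂ = arcsin( sin φ₁ cos δ + cos φ₁ sin δ cos θ ) = arcsin(-0.863358) = -59.696°.
Δλ = atan2( sin θ sin δ cos φ₁ , cos δ − sin φ₁ sin φ₂ ) = atan2(0.196331, 0.340105) = 0.523536 rad = 29.996°.
λ₂ = 152.603° + 29.996° = 182.599°, normalized to (−180°, 180°] → -177.401°.

latitude -59.696°, longitude -177.401°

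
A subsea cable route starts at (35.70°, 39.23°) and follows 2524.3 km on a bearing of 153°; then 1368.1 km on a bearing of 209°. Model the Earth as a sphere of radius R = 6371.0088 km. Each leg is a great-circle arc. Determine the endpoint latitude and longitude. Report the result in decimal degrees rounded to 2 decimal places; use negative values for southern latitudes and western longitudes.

Apply the spherical direct solution leg by leg, carrying full precision between legs.
Leg 1: from (35.70°, 39.23°), δ = 2524.3/6371.0088 = 0.396217 rad, θ = 153° → φ = 15.02°, λ = 49.68°.
Leg 2: from (15.02°, 49.68°), δ = 1368.1/6371.0088 = 0.214738 rad, θ = 209° → φ = 4.19°, λ = 43.74°.

latitude 4.19°, longitude 43.74°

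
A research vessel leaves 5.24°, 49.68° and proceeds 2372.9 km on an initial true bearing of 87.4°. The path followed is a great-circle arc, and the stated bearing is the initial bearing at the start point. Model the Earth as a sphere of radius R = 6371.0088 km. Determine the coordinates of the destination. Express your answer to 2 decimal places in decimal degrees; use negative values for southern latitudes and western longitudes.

δ = 2372.9/6371.0088 = 0.372453 rad (21.3400°).
Converting: φ₁ = 0.091455 rad, θ = 1.525418 rad.
sin φ₂ = sin φ₁ cos δ + cos φ₁ sin δ cos θ = (0.091328)(0.931438) + (0.995821)(0.363901)(0.045363) = 0.101505
φ₂ = asin(0.101505) = 0.101680 rad = 5.83°.
Δλ = atan2( sin θ sin δ cos φ₁ , cos δ − sin φ₁ sin φ₂ ) = atan2(0.362007, 0.922167) = 0.374077 rad = 21.43°.
Hence λ₂ = 49.68° + 21.43° = 71.11°.

latitude 5.83°, longitude 71.11°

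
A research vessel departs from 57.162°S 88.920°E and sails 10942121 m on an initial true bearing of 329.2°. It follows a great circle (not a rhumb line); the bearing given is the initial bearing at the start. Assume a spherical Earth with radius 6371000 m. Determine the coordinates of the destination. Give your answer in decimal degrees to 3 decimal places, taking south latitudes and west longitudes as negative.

The arc subtends δ = 10942121/6371000 = 1.717489 rad at the centre.
With φ₁ = -57.162° = -0.997665 rad and θ = 329.2° = 5.745624 rad:
Destination latitude: φ₂ = arcsin( sin φ₁ cos δ + cos φ₁ sin δ cos θ ) = arcsin(0.583592) = 35.704°.
For the longitude increment, Δλ = atan2( sin θ sin δ cos φ₁, cos δ − sin φ₁ sin φ₂ ) = atan2(-0.274681, 0.344172) = -38.593°.
λ₂ = λ₁ + Δλ = 50.327°.

latitude 35.704°, longitude 50.327°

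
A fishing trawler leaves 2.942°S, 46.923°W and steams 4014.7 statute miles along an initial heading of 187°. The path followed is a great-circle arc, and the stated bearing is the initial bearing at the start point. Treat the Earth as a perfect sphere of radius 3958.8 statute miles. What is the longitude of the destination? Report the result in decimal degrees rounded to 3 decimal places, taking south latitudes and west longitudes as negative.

δ = 4014.7/3958.8 = 1.014120 rad (58.1048°).
Converting: φ₁ = -0.051348 rad, θ = 3.263766 rad.
Applying the spherical law of cosines for sides, sin φ₂ = sin φ₁ cos δ + cos φ₁ sin δ cos θ = -0.868695, so φ₂ = -60.307°.
Then Δλ = atan2(-0.103333, 0.483781) = -0.210432 rad, from sin θ sin δ cos φ₁ over cos δ − sin φ₁ sin φ₂.
Hence λ₂ = -46.923° + -12.057° = -58.980°.

longitude -58.980°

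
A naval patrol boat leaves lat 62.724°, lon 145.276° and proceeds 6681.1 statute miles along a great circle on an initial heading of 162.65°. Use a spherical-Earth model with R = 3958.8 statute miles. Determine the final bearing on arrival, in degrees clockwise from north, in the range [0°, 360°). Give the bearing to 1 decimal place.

Angular distance δ = d/R = 6681.1 / 3958.8 = 1.687658 rad.
Start latitude φ₁ = 1.094740 rad; initial bearing θ = 2.838778 rad.
Destination latitude: φ₂ = arcsin( sin φ₁ cos δ + cos φ₁ sin δ cos θ ) = arcsin(-0.538074) = -32.553°.
Δλ = atan2( sin θ sin δ cos φ₁ , cos δ − sin φ₁ sin φ₂ ) = atan2(0.135730, 0.361649) = 0.359040 rad = 20.572°.
λ₂ = 145.276° + 20.572° = 165.848°.
The forward bearing on arrival equals the back-azimuth from the destination plus 180°.
Back-azimuth from P₂ (-32.6°, 165.8°) to P₁ (62.7°, 145.3°), with Δλ' = λ₁ − λ₂ = -20.6°: atan2( sin Δλ' cos φ₁ , cos φ₂ sin φ₁ − sin φ₂ cos φ₁ cos Δλ' ) = 350.7°.
Final bearing = (350.7° + 180°) mod 360° = 170.7°.

final bearing 170.7°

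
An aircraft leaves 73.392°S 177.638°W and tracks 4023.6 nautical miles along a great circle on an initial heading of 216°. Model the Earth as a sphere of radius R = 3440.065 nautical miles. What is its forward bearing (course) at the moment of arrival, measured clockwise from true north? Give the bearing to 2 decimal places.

final bearing 348.02°

The arc subtends δ = 4023.6/3440.065 = 1.169629 rad at the centre.
With φ₁ = -73.392° = -1.280932 rad and θ = 216° = 3.769911 rad:
Destination latitude: φ₂ = arcsin( sin φ₁ cos δ + cos φ₁ sin δ cos θ ) = arcsin(-0.587079) = -35.950°.
For the longitude increment, Δλ = atan2( sin θ sin δ cos φ₁, cos δ − sin φ₁ sin φ₂ ) = atan2(-0.154664, -0.172095) = -138.054°.
λ₂ = -177.638° + -138.054° = -315.692°, normalized to (−180°, 180°] → 44.308°.
The forward bearing on arrival equals the back-azimuth from the destination plus 180°.
Back-azimuth from P₂ (-35.95°, 44.31°) to P₁ (-73.39°, -177.64°), with Δλ' = λ₁ − λ₂ = -221.95°: atan2( sin Δλ' cos φ₁ , cos φ₂ sin φ₁ − sin φ₂ cos φ₁ cos Δλ' ) = 168.02°.
Final bearing = (168.02° + 180°) mod 360° = 348.02°.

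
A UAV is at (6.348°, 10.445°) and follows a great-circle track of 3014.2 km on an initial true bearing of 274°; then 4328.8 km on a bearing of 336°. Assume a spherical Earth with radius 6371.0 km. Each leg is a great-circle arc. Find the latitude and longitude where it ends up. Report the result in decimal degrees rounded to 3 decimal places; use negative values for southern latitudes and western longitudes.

latitude 42.091°, longitude -36.987°

Apply the spherical direct solution leg by leg, carrying full precision between legs.
Leg 1: from (6.348°, 10.445°), δ = 3014.2/6371 = 0.473113 rad, θ = 274° → φ = 7.470°, λ = -16.842°.
Leg 2: from (7.470°, -16.842°), δ = 4328.8/6371 = 0.679454 rad, θ = 336° → φ = 42.091°, λ = -36.987°.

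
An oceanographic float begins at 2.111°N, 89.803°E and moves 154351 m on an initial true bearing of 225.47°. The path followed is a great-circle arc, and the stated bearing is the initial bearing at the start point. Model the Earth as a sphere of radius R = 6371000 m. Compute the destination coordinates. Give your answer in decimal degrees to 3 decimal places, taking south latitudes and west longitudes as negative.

latitude 1.137°, longitude 88.813°

Angular distance δ = d/R = 154351 / 6371000 = 0.024227 rad.
With φ₁ = 2.111° = 0.036844 rad and θ = 225.47° = 3.935194 rad:
Applying the spherical law of cosines for sides, sin φ₂ = sin φ₁ cos δ + cos φ₁ sin δ cos θ = 0.019848, so φ₂ = 1.137°.
For the longitude increment, Δλ = atan2( sin θ sin δ cos φ₁, cos δ − sin φ₁ sin φ₂ ) = atan2(-0.017258, 0.998975) = -0.990°.
λ₂ = λ₁ + Δλ = 88.813°.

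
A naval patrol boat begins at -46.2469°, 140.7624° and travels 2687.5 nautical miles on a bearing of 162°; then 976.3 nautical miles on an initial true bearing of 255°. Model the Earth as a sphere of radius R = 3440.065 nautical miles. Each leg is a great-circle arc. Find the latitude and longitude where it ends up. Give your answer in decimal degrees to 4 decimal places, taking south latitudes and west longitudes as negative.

Apply the spherical direct solution leg by leg, carrying full precision between legs.
Leg 1: from (-46.2469°, 140.7624°), δ = 2687.5/3440.065 = 0.781235 rad, θ = 162° → φ = -77.4249°, λ = -131.1579°.
Leg 2: from (-77.4249°, -131.1579°), δ = 976.3/3440.065 = 0.283803 rad, θ = 255° → φ = -72.3161°, λ = 165.9205°.

latitude -72.3161°, longitude 165.9205°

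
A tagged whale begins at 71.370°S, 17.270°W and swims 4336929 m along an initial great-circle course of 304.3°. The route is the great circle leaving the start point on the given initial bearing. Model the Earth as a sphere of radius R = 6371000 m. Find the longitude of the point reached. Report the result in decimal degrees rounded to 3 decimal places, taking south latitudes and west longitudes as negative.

longitude -58.931°

Angular distance δ = d/R = 4336929 / 6371000 = 0.680730 rad.
With φ₁ = -71.370° = -1.245641 rad and θ = 304.3° = 5.311037 rad:
Applying the spherical law of cosines for sides, sin φ₂ = sin φ₁ cos δ + cos φ₁ sin δ cos θ = -0.623096, so φ₂ = -38.543°.
Then Δλ = atan2(-0.166089, 0.186668) = -0.727128 rad, from sin θ sin δ cos φ₁ over cos δ − sin φ₁ sin φ₂.
Hence λ₂ = -17.270° + -41.661° = -58.931°.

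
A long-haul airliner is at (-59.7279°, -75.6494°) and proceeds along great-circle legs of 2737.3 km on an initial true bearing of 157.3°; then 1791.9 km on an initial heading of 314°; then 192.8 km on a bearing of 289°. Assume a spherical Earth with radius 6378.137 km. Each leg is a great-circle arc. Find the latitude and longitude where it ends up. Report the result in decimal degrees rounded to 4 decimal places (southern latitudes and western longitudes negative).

Apply the spherical direct solution leg by leg, carrying full precision between legs.
Leg 1: from (-59.7279°, -75.6494°), δ = 2737.3/6378.137 = 0.429169 rad, θ = 157.3° → φ = -78.1915°, λ = -23.9569°.
Leg 2: from (-78.1915°, -23.9569°), δ = 1791.9/6378.137 = 0.280944 rad, θ = 314° → φ = -64.2959°, λ = -51.3341°.
Leg 3: from (-64.2959°, -51.3341°), δ = 192.8/6378.137 = 0.030228 rad, θ = 289° → φ = -63.6845°, λ = -55.0301°.

latitude -63.6845°, longitude -55.0301°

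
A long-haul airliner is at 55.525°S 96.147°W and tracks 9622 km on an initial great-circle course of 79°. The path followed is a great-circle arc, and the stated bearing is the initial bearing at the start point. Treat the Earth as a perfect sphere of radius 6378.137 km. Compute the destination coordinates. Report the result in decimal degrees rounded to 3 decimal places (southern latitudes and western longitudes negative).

latitude 3.242°, longitude -17.245°

The arc subtends δ = 9622/6378.137 = 1.508591 rad at the centre.
With φ₁ = -55.525° = -0.969094 rad and θ = 79° = 1.378810 rad:
sin φ₂ = sin φ₁ cos δ + cos φ₁ sin δ cos θ = (-0.824373)(0.062165) + (0.566047)(0.998066)(0.190809) = 0.056551
φ₂ = asin(0.056551) = 0.056581 rad = 3.242°.
Then Δλ = atan2(0.554572, 0.108784) = 1.377097 rad, from sin θ sin δ cos φ₁ over cos δ − sin φ₁ sin φ₂.
Hence λ₂ = -96.147° + 78.902° = -17.245°.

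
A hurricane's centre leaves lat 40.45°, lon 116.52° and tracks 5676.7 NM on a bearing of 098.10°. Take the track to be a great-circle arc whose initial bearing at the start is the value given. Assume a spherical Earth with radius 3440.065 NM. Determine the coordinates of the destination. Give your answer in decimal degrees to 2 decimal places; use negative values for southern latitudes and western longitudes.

Angular distance δ = d/R = 5676.7 / 3440.065 = 1.650172 rad.
Start latitude φ₁ = 0.705986 rad; initial bearing θ = 1.712168 rad.
sin φ₂ = sin φ₁ cos δ + cos φ₁ sin δ cos θ = (0.648784)(-0.079293) + (0.760972)(0.996851)(-0.140901) = -0.158328
φ₂ = asin(-0.158328) = -0.158997 rad = -9.11°.
Then Δλ = atan2(0.751009, 0.023428) = 1.539611 rad, from sin θ sin δ cos φ₁ over cos δ − sin φ₁ sin φ₂.
λ₂ = 116.52° + 88.21° = 204.73°, normalized to (−180°, 180°] → -155.27°.

latitude -9.11°, longitude -155.27°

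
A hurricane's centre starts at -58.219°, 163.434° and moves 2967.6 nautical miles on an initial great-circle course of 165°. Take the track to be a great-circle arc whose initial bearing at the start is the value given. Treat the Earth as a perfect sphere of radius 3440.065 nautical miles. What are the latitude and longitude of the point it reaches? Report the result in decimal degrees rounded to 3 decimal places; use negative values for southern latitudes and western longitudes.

latitude -69.937°, longitude -51.531°

δ = 2967.6/3440.065 = 0.862658 rad (49.4267°).
Start latitude φ₁ = -1.016113 rad; initial bearing θ = 2.879793 rad.
Applying the spherical law of cosines for sides, sin φ₂ = sin φ₁ cos δ + cos φ₁ sin δ cos θ = -0.939318, so φ₂ = -69.937°.
Then Δλ = atan2(0.103540, -0.148063) = 2.531338 rad, from sin θ sin δ cos φ₁ over cos δ − sin φ₁ sin φ₂.
λ₂ = 163.434° + 145.035° = 308.469°, normalized to (−180°, 180°] → -51.531°.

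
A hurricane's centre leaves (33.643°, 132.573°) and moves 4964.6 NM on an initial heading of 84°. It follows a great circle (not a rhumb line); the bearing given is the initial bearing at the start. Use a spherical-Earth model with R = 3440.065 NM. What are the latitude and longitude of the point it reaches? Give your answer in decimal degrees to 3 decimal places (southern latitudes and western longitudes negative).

latitude 9.023°, longitude -140.243°

Central angle δ = d/R = 1.443170 rad.
Converting: φ₁ = 0.587181 rad, θ = 1.466077 rad.
Destination latitude: φ₂ = arcsin( sin φ₁ cos δ + cos φ₁ sin δ cos θ ) = arcsin(0.156828) = 9.023°.
Δλ = atan2( sin θ sin δ cos φ₁ , cos δ − sin φ₁ sin φ₂ ) = atan2(0.821211, 0.040395) = 1.521647 rad = 87.184°.
λ₂ = 132.573° + 87.184° = 219.757°, normalized to (−180°, 180°] → -140.243°.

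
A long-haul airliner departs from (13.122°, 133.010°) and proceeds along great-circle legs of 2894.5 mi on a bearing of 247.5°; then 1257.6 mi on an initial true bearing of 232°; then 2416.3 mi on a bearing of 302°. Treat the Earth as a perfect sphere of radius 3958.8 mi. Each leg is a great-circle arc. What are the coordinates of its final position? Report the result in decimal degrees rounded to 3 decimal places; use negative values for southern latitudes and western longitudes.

latitude 4.210°, longitude 50.806°

Apply the spherical direct solution leg by leg, carrying full precision between legs.
Leg 1: from (13.122°, 133.010°), δ = 2894.5/3958.8 = 0.731156 rad, θ = 247.5° → φ = -4.580°, λ = 94.776°.
Leg 2: from (-4.580°, 94.776°), δ = 1257.6/3958.8 = 0.317672 rad, θ = 232° → φ = -15.519°, λ = 79.975°.
Leg 3: from (-15.519°, 79.975°), δ = 2416.3/3958.8 = 0.610362 rad, θ = 302° → φ = 4.210°, λ = 50.806°.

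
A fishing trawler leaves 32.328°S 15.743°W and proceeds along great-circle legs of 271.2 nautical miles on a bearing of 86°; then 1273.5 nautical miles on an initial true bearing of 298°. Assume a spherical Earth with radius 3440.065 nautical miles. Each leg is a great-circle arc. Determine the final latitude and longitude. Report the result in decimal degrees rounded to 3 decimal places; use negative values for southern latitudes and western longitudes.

Apply the spherical direct solution leg by leg, carrying full precision between legs.
Leg 1: from (-32.328°, -15.743°), δ = 271.2/3440.065 = 0.078836 rad, θ = 86° → φ = -31.902°, λ = -10.433°.
Leg 2: from (-31.902°, -10.433°), δ = 1273.5/3440.065 = 0.370196 rad, θ = 298° → φ = -20.393°, λ = -30.360°.

latitude -20.393°, longitude -30.360°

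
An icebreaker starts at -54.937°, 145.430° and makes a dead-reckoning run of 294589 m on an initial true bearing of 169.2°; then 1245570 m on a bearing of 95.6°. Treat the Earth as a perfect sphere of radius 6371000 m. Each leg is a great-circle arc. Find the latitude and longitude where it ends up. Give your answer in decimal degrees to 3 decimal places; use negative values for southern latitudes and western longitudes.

Apply the spherical direct solution leg by leg, carrying full precision between legs.
Leg 1: from (-54.937°, 145.430°), δ = 294589/6371000 = 0.046239 rad, θ = 169.2° → φ = -57.536°, λ = 146.355°.
Leg 2: from (-57.536°, 146.355°), δ = 1245570/6371000 = 0.195506 rad, θ = 95.6° → φ = -56.912°, λ = 167.095°.

latitude -56.912°, longitude 167.095°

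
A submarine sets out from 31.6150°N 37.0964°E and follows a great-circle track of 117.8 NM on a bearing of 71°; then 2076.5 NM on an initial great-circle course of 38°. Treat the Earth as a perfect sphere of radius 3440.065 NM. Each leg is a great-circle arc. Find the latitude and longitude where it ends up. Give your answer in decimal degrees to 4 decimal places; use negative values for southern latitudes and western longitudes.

latitude 54.8342°, longitude 76.6461°

Apply the spherical direct solution leg by leg, carrying full precision between legs.
Leg 1: from (31.6150°, 37.0964°), δ = 117.8/3440.065 = 0.034244 rad, θ = 71° → φ = 32.2350°, λ = 39.2897°.
Leg 2: from (32.2350°, 39.2897°), δ = 2076.5/3440.065 = 0.603622 rad, θ = 38° → φ = 54.8342°, λ = 76.6461°.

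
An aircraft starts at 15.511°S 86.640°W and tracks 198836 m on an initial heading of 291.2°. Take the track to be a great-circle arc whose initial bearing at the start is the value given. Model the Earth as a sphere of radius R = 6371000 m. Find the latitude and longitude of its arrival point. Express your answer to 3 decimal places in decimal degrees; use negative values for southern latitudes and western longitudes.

latitude -14.858°, longitude -88.365°

δ = 198836/6371000 = 0.031210 rad (1.7882°).
Start latitude φ₁ = -0.270718 rad; initial bearing θ = 5.082399 rad.
sin φ₂ = sin φ₁ cos δ + cos φ₁ sin δ cos θ = (-0.267423)(0.999513) + (0.963579)(0.031204)(0.361625) = -0.256420
φ₂ = asin(-0.256420) = -0.259316 rad = -14.858°.
Then Δλ = atan2(-0.028033, 0.930940) = -0.030104 rad, from sin θ sin δ cos φ₁ over cos δ − sin φ₁ sin φ₂.
λ₂ = -86.640° + -1.725° = -88.365°.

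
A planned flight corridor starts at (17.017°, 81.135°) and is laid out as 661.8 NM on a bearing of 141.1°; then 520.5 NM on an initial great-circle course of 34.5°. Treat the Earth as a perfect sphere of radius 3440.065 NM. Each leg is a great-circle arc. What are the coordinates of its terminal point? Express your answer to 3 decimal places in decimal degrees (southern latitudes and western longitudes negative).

Apply the spherical direct solution leg by leg, carrying full precision between legs.
Leg 1: from (17.017°, 81.135°), δ = 661.8/3440.065 = 0.192380 rad, θ = 141.1° → φ = 8.336°, λ = 88.105°.
Leg 2: from (8.336°, 88.105°), δ = 520.5/3440.065 = 0.151305 rad, θ = 34.5° → φ = 15.440°, λ = 93.186°.

latitude 15.440°, longitude 93.186°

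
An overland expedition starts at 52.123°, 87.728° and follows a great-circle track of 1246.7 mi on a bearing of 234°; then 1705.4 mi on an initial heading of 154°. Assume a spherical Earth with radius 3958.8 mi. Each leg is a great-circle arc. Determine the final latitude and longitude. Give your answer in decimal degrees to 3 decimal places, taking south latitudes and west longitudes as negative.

Apply the spherical direct solution leg by leg, carrying full precision between legs.
Leg 1: from (52.123°, 87.728°), δ = 1246.7/3958.8 = 0.314919 rad, θ = 234° → φ = 39.697°, λ = 68.721°.
Leg 2: from (39.697°, 68.721°), δ = 1705.4/3958.8 = 0.430787 rad, θ = 154° → φ = 16.953°, λ = 79.754°.

latitude 16.953°, longitude 79.754°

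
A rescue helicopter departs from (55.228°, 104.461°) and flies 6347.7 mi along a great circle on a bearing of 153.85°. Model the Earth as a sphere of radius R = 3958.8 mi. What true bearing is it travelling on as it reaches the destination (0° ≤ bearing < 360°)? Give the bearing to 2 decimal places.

final bearing 162.65°

Angular distance δ = d/R = 6347.7 / 3958.8 = 1.603440 rad.
With φ₁ = 55.228° = 0.963910 rad and θ = 153.85° = 2.685189 rad:
Destination latitude: φ₂ = arcsin( sin φ₁ cos δ + cos φ₁ sin δ cos θ ) = arcsin(-0.538474) = -32.580°.
Then Δλ = atan2(0.251216, 0.409679) = 0.550069 rad, from sin θ sin δ cos φ₁ over cos δ − sin φ₁ sin φ₂.
λ₂ = λ₁ + Δλ = 135.978°.
The forward bearing on arrival equals the back-azimuth from the destination plus 180°.
Back-azimuth from P₂ (-32.58°, 135.98°) to P₁ (55.23°, 104.46°), with Δλ' = λ₁ − λ₂ = -31.52°: atan2( sin Δλ' cos φ₁ , cos φ₂ sin φ₁ − sin φ₂ cos φ₁ cos Δλ' ) = 342.65°.
Final bearing = (342.65° + 180°) mod 360° = 162.65°.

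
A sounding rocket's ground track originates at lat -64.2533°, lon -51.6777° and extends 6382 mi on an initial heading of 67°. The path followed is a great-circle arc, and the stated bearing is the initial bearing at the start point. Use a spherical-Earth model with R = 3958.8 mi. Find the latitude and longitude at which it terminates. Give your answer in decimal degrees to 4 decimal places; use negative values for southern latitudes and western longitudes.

Angular distance δ = d/R = 6382 / 3958.8 = 1.612105 rad.
Converting: φ₁ = -1.121432 rad, θ = 1.169371 rad.
Destination latitude: φ₂ = arcsin( sin φ₁ cos δ + cos φ₁ sin δ cos θ ) = arcsin(0.206783) = 11.9339°.
Δλ = atan2( sin θ sin δ cos φ₁ , cos δ − sin φ₁ sin φ₂ ) = atan2(0.399520, 0.144958) = 1.222738 rad = 70.0577°.
λ₂ = λ₁ + Δλ = 18.3800°.

latitude 11.9339°, longitude 18.3800°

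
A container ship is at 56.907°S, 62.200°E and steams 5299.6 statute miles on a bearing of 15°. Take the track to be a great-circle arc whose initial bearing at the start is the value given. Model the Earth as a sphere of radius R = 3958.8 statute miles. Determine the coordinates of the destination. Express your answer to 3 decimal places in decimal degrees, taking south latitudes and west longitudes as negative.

Central angle δ = d/R = 1.338688 rad.
Start latitude φ₁ = -0.993215 rad; initial bearing θ = 0.261799 rad.
sin φ₂ = sin φ₁ cos δ + cos φ₁ sin δ cos θ = (-0.837785)(0.230029) + (0.546000)(0.973184)(0.965926) = 0.320537
φ₂ = asin(0.320537) = 0.326296 rad = 18.695°.
Δλ = atan2( sin θ sin δ cos φ₁ , cos δ − sin φ₁ sin φ₂ ) = atan2(0.137526, 0.498571) = 0.269147 rad = 15.421°.
λ₂ = 62.200° + 15.421° = 77.621°.

latitude 18.695°, longitude 77.621°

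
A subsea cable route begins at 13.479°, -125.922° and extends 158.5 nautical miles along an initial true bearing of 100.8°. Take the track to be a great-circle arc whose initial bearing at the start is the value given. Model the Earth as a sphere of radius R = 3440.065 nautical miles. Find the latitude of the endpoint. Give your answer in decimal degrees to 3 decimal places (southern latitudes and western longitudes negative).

Angular distance δ = d/R = 158.5 / 3440.065 = 0.046075 rad.
With φ₁ = 13.479° = 0.235253 rad and θ = 100.8° = 1.759292 rad:
sin φ₂ = sin φ₁ cos δ + cos φ₁ sin δ cos θ = (0.233089)(0.998939) + (0.972455)(0.046058)(-0.187381) = 0.224449
φ₂ = asin(0.224449) = 0.226377 rad = 12.970°.
Δλ = atan2( sin θ sin δ cos φ₁ , cos δ − sin φ₁ sin φ₂ ) = atan2(0.043996, 0.946622) = 0.046444 rad = 2.661°.
λ₂ = -125.922° + 2.661° = -123.261°.

latitude 12.970°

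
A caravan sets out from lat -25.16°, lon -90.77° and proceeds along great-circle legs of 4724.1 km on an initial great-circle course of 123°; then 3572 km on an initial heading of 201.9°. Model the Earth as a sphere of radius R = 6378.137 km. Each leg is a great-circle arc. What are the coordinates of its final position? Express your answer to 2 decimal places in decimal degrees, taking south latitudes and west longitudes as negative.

Apply the spherical direct solution leg by leg, carrying full precision between legs.
Leg 1: from (-25.16°, -90.77°), δ = 4724.1/6378.137 = 0.740671 rad, θ = 123° → φ = -40.27°, λ = -42.89°.
Leg 2: from (-40.27°, -42.89°), δ = 3572/6378.137 = 0.560038 rad, θ = 201.9° → φ = -67.48°, λ = -74.04°.

latitude -67.48°, longitude -74.04°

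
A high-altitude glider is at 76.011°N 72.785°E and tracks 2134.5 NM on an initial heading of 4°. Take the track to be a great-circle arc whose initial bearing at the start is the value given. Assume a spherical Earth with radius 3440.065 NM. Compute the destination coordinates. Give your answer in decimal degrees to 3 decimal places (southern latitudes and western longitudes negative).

latitude 68.385°, longitude -113.536°

Angular distance δ = d/R = 2134.5 / 3440.065 = 0.620482 rad.
With φ₁ = 76.011° = 1.326642 rad and θ = 4° = 0.069813 rad:
Applying the spherical law of cosines for sides, sin φ₂ = sin φ₁ cos δ + cos φ₁ sin δ cos θ = 0.929678, so φ₂ = 68.385°.
Then Δλ = atan2(0.009804, -0.088508) = 3.031268 rad, from sin θ sin δ cos φ₁ over cos δ − sin φ₁ sin φ₂.
λ₂ = 72.785° + 173.679° = 246.464°, normalized to (−180°, 180°] → -113.536°.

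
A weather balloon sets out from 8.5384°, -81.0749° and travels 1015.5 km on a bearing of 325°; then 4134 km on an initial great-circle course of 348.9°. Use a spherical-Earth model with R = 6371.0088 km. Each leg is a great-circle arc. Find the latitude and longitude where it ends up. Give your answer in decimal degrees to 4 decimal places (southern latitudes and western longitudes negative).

latitude 52.1236°, longitude -97.4316°

Apply the spherical direct solution leg by leg, carrying full precision between legs.
Leg 1: from (8.5384°, -81.0749°), δ = 1015.5/6371.0088 = 0.159394 rad, θ = 325° → φ = 15.9718°, λ = -86.5086°.
Leg 2: from (15.9718°, -86.5086°), δ = 4134/6371.0088 = 0.648877 rad, θ = 348.9° → φ = 52.1236°, λ = -97.4316°.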